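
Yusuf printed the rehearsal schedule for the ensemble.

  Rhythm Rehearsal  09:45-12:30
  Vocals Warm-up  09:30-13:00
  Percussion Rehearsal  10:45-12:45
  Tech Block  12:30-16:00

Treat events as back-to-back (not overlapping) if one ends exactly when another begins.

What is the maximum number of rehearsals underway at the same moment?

Walk through starts and ends in time order (an end at T is processed before a start at T):
09:30 start Vocals Warm-up → 1
09:45 start Rhythm Rehearsal → 2
10:45 start Percussion Rehearsal → 3
12:30 end Rhythm Rehearsal → 2
12:30 start Tech Block → 3
12:45 end Percussion Rehearsal → 2
13:00 end Vocals Warm-up → 1
16:00 end Tech Block → 0
Peak is 3, at 10:45 (Percussion Rehearsal, Rhythm Rehearsal, Vocals Warm-up).

3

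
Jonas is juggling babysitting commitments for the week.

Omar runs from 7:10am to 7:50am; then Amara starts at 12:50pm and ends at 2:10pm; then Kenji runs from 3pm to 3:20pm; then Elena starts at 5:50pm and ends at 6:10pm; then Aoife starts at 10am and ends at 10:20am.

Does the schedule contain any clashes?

No

Sorted by start: Omar, Aoife, Amara, Kenji, Elena.
Aoife starts after Omar ends; Omar is clear from here.
Amara starts after Aoife ends; Aoife is clear from here.
Kenji starts after Amara ends; Amara is clear from here.
Elena starts after Kenji ends.
Every pair is clear; the schedule has no overlaps.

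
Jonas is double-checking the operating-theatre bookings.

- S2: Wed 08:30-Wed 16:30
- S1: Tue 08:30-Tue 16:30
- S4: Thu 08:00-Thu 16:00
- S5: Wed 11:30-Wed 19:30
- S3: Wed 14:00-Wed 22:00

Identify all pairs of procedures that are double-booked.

S2 & S3, S2 & S5, S3 & S5

Two intervals overlap when each starts before the other ends.
Sorted by start: S1, S2, S5, S3, S4.
S2 starts after S1 ends, so S1 has no further overlaps.
S5 starts before S2 ends → S2 and S5 overlap.
S3 starts before S2 ends → S2 and S3 overlap.
S4 starts after S2 ends.
S3 starts before S5 ends → S5 and S3 overlap.
S4 starts after S5 ends.
S4 starts after S3 ends.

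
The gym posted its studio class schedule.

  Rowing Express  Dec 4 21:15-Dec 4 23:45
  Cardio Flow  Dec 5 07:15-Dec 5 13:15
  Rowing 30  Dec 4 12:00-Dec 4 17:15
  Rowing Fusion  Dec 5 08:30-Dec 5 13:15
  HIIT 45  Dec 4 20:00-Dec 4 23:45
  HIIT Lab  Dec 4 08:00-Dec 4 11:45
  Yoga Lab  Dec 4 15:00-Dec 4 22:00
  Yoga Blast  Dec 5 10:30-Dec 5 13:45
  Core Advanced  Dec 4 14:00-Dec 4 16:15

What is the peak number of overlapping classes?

3

Sort all start/end points and keep a running count:
Dec 4 08:00 start HIIT Lab → 1
Dec 4 11:45 end HIIT Lab → 0
Dec 4 12:00 start Rowing 30 → 1
Dec 4 14:00 start Core Advanced → 2
Dec 4 15:00 start Yoga Lab → 3
Dec 4 16:15 end Core Advanced → 2
Dec 4 17:15 end Rowing 30 → 1
Dec 4 20:00 start HIIT 45 → 2
Dec 4 21:15 start Rowing Express → 3
Dec 4 22:00 end Yoga Lab → 2
Dec 4 23:45 end HIIT 45 → 1
Dec 4 23:45 end Rowing Express → 0
Dec 5 07:15 start Cardio Flow → 1
Dec 5 08:30 start Rowing Fusion → 2
Dec 5 10:30 start Yoga Blast → 3
Dec 5 13:15 end Cardio Flow → 2
Dec 5 13:15 end Rowing Fusion → 1
Dec 5 13:45 end Yoga Blast → 0
Peak is 3, at Dec 4 15:00 (Core Advanced, Rowing 30, Yoga Lab).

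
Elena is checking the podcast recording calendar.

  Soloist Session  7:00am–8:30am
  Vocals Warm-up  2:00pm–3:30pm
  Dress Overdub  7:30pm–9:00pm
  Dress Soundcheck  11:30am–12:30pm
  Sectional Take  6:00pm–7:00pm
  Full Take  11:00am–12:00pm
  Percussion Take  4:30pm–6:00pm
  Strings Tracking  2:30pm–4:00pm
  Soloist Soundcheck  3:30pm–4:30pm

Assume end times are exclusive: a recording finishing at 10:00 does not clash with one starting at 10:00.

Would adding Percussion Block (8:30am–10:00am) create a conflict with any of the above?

Soloist Session: ends 8:30am at or before Percussion Block starts 8:30am → clear.
Full Take: starts 11:00am at or after Percussion Block ends 10:00am → clear.
Dress Soundcheck: starts 11:30am at or after Percussion Block ends 10:00am → clear.
Vocals Warm-up: starts 2:00pm at or after Percussion Block ends 10:00am → clear.
Strings Tracking: starts 2:30pm at or after Percussion Block ends 10:00am → clear.
Soloist Soundcheck: starts 3:30pm at or after Percussion Block ends 10:00am → clear.
Percussion Take: starts 4:30pm at or after Percussion Block ends 10:00am → clear.
Sectional Take: starts 6:00pm at or after Percussion Block ends 10:00am → clear.
Dress Overdub: starts 7:30pm at or after Percussion Block ends 10:00am → clear.

No — it doesn't clash with anything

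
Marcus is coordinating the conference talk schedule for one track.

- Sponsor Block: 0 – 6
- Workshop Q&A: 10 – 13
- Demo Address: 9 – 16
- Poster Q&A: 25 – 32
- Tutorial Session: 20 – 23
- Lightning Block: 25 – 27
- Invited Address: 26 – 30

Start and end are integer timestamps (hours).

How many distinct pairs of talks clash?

Two intervals overlap when each starts before the other ends.
Sorted by start: Sponsor Block, Demo Address, Workshop Q&A, Tutorial Session, Poster Q&A, Lightning Block, Invited Address.
Demo Address starts after Sponsor Block ends, so nothing later overlaps Sponsor Block either.
Workshop Q&A starts before Demo Address ends → Demo Address and Workshop Q&A overlap.
Tutorial Session starts after Demo Address ends, so nothing later overlaps Demo Address either.
Tutorial Session starts after Workshop Q&A ends, so nothing later overlaps Workshop Q&A either.
Poster Q&A starts after Tutorial Session ends, so nothing later overlaps Tutorial Session either.
Lightning Block starts before Poster Q&A ends → Poster Q&A and Lightning Block overlap.
Invited Address starts before Poster Q&A ends → Poster Q&A and Invited Address overlap.
Invited Address starts before Lightning Block ends → Lightning Block and Invited Address overlap.
Overlapping pairs: Demo Address & Workshop Q&A, Invited Address & Lightning Block, Invited Address & Poster Q&A, Lightning Block & Poster Q&A — 4 in total.

4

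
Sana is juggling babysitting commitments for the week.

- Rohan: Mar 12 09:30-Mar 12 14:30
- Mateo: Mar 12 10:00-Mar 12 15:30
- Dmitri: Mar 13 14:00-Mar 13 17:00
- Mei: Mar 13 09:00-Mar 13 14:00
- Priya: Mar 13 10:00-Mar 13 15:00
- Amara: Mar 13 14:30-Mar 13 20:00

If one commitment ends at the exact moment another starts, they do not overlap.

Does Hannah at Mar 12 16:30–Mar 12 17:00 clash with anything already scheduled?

Rohan: ends Mar 12 14:30 at or before Hannah starts Mar 12 16:30 → clear.
Mateo: ends Mar 12 15:30 at or before Hannah starts Mar 12 16:30 → clear.
Mei: starts Mar 13 09:00 at or after Hannah ends Mar 12 17:00 → clear.
Priya: starts Mar 13 10:00 at or after Hannah ends Mar 12 17:00 → clear.
Dmitri: starts Mar 13 14:00 at or after Hannah ends Mar 12 17:00 → clear.
Amara: starts Mar 13 14:30 at or after Hannah ends Mar 12 17:00 → clear.

No — it doesn't clash with anything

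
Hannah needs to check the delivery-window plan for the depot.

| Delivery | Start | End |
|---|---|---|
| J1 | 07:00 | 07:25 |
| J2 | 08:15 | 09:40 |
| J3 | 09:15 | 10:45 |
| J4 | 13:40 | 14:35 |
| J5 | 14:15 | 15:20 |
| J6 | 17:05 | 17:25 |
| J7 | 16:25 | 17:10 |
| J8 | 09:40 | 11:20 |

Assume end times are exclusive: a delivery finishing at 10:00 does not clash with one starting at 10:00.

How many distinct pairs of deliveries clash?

Check each pair: they overlap iff neither finishes before the other starts.
Sorted by start: J1, J2, J3, J8, J4, J5, J7, J6.
J2 starts after J1 ends, so nothing later overlaps J1 either.
J3 starts before J2 ends → J2 and J3 overlap.
J8 starts exactly when J2 ends (back-to-back, no overlap), so nothing later overlaps J2 either.
J8 starts before J3 ends → J3 and J8 overlap.
J4 starts after J3 ends, so nothing later overlaps J3 either.
J4 starts after J8 ends, so nothing later overlaps J8 either.
J5 starts before J4 ends → J4 and J5 overlap.
J7 starts after J4 ends, so nothing later overlaps J4 either.
J7 starts after J5 ends, so nothing later overlaps J5 either.
J6 starts before J7 ends → J7 and J6 overlap.
Overlapping pairs: J2 & J3, J3 & J8, J4 & J5, J6 & J7 — 4 in total.

4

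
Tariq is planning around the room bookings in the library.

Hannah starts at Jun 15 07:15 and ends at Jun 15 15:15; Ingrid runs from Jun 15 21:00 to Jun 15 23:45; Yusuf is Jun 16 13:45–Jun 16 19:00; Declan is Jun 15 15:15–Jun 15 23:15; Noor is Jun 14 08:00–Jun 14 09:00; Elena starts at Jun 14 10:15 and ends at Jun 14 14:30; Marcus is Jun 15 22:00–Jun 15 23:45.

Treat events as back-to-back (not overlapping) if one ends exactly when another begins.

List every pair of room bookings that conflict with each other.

Check each pair: they overlap iff neither finishes before the other starts.
Sorted by start: Noor, Elena, Hannah, Declan, Ingrid, Marcus, Yusuf.
Elena starts after Noor ends; Noor is clear from here.
Hannah starts after Elena ends; Elena is clear from here.
Declan starts exactly when Hannah ends (back-to-back, no overlap); Hannah is clear from here.
Ingrid starts before Declan ends → Declan and Ingrid overlap.
Marcus starts before Declan ends → Declan and Marcus overlap.
Yusuf starts after Declan ends.
Marcus starts before Ingrid ends → Ingrid and Marcus overlap.
Yusuf starts after Ingrid ends.
Yusuf starts after Marcus ends.

Declan & Ingrid, Declan & Marcus, Ingrid & Marcus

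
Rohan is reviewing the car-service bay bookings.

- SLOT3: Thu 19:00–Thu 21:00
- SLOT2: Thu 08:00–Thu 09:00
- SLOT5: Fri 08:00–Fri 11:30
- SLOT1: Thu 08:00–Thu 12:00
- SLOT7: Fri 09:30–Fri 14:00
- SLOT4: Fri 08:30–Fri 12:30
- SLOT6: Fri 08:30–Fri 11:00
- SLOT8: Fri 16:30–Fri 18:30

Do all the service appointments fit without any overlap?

Sorted by start: SLOT1, SLOT2, SLOT3, SLOT5, SLOT4, SLOT6, SLOT7, SLOT8.
SLOT2 starts before SLOT1 ends → SLOT1 and SLOT2 overlap.
That's a conflict, so the schedule is not conflict-free.

No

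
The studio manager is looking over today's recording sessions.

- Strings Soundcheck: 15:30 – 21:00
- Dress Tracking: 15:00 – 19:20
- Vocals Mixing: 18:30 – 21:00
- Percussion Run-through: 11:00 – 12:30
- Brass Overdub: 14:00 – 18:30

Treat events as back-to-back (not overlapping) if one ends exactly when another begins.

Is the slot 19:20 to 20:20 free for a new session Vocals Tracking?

Percussion Run-through: ends 12:30 at or before Vocals Tracking starts 19:20 → clear.
Brass Overdub: ends 18:30 at or before Vocals Tracking starts 19:20 → clear.
Dress Tracking: ends 19:20 at or before Vocals Tracking starts 19:20 → clear.
Strings Soundcheck: starts 15:30 before Vocals Tracking ends 20:20, and ends 21:00 after Vocals Tracking starts 19:20 → overlap.
Vocals Mixing: starts 18:30 before Vocals Tracking ends 20:20, and ends 21:00 after Vocals Tracking starts 19:20 → overlap.
Vocals Tracking overlaps Vocals Mixing, Strings Soundcheck.

No — it overlaps Strings Soundcheck, Vocals Mixing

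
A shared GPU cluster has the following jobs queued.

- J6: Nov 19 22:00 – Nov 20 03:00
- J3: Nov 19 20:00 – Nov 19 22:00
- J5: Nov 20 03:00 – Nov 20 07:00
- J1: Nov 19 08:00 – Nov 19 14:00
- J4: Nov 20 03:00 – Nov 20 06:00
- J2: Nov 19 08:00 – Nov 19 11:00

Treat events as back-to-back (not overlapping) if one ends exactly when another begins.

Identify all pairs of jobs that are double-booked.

J1 & J2, J4 & J5

Sorted by start: J1, J2, J3, J6, J4, J5.
J2 starts before J1 ends → J1 and J2 overlap.
J3 starts after J1 ends; J1 is clear from here.
J3 starts after J2 ends; J2 is clear from here.
J6 starts exactly when J3 ends (back-to-back, no overlap); J3 is clear from here.
J4 starts exactly when J6 ends (back-to-back, no overlap); J6 is clear from here.
J5 starts before J4 ends → J4 and J5 overlap.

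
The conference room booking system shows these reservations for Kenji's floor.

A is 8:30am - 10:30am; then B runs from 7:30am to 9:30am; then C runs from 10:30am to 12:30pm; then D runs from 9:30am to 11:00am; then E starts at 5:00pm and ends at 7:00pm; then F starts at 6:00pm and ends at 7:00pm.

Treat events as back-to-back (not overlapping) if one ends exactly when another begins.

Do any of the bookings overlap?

Check each pair: they overlap iff neither finishes before the other starts.
Sorted by start: B, A, D, C, E, F.
A starts before B ends → B and A overlap.
That's a conflict, so the schedule is not conflict-free.

Yes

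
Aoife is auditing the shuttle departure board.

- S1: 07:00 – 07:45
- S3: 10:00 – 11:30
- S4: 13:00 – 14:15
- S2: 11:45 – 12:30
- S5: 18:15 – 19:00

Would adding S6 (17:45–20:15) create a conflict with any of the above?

S1: ends 07:45 at or before S6 starts 17:45 → clear.
S3: ends 11:30 at or before S6 starts 17:45 → clear.
S2: ends 12:30 at or before S6 starts 17:45 → clear.
S4: ends 14:15 at or before S6 starts 17:45 → clear.
S5: starts 18:15 before S6 ends 20:15, and ends 19:00 after S6 starts 17:45 → overlap.
S6 overlaps S5.

Yes — it overlaps S5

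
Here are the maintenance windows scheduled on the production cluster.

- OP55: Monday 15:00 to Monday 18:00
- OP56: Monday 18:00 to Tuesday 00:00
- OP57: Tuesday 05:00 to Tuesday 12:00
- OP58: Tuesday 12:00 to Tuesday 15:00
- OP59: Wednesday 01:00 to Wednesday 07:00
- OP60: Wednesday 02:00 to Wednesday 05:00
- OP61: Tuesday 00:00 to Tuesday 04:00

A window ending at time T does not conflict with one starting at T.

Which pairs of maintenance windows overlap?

Two intervals overlap when each starts before the other ends.
Sorted by start: OP55, OP56, OP61, OP57, OP58, OP59, OP60.
OP56 starts exactly when OP55 ends (back-to-back, no overlap), so OP55 has no further overlaps.
OP61 starts exactly when OP56 ends (back-to-back, no overlap), so OP56 has no further overlaps.
OP57 starts after OP61 ends, so OP61 has no further overlaps.
OP58 starts exactly when OP57 ends (back-to-back, no overlap), so OP57 has no further overlaps.
OP59 starts after OP58 ends, so OP58 has no further overlaps.
OP60 starts before OP59 ends → OP59 and OP60 overlap.

OP59 & OP60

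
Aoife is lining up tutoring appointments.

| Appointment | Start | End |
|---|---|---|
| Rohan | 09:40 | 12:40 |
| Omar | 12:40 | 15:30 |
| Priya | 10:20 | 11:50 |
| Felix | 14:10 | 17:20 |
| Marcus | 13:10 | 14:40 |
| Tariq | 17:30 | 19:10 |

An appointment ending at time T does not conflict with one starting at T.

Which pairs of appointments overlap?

Felix & Marcus, Felix & Omar, Marcus & Omar, Priya & Rohan

Sorted by start: Rohan, Priya, Omar, Marcus, Felix, Tariq.
Priya starts before Rohan ends → Rohan and Priya overlap.
Omar starts exactly when Rohan ends (back-to-back, no overlap); Rohan is clear from here.
Omar starts after Priya ends; Priya is clear from here.
Marcus starts before Omar ends → Omar and Marcus overlap.
Felix starts before Omar ends → Omar and Felix overlap.
Tariq starts after Omar ends.
Felix starts before Marcus ends → Marcus and Felix overlap.
Tariq starts after Marcus ends.
Tariq starts after Felix ends.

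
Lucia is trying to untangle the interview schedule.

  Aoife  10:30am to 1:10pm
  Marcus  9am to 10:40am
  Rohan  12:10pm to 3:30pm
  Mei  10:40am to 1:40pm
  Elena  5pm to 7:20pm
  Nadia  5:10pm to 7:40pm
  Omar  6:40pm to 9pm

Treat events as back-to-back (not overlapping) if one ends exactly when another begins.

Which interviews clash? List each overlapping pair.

Two intervals overlap when each starts before the other ends.
Sorted by start: Marcus, Aoife, Mei, Rohan, Elena, Nadia, Omar.
Aoife starts before Marcus ends → Marcus and Aoife overlap.
Mei starts exactly when Marcus ends (back-to-back, no overlap) — done with Marcus.
Mei starts before Aoife ends → Aoife and Mei overlap.
Rohan starts before Aoife ends → Aoife and Rohan overlap.
Elena starts after Aoife ends — done with Aoife.
Rohan starts before Mei ends → Mei and Rohan overlap.
Elena starts after Mei ends — done with Mei.
Elena starts after Rohan ends — done with Rohan.
Nadia starts before Elena ends → Elena and Nadia overlap.
Omar starts before Elena ends → Elena and Omar overlap.
Omar starts before Nadia ends → Nadia and Omar overlap.

Aoife & Marcus, Aoife & Mei, Aoife & Rohan, Elena & Nadia, Elena & Omar, Mei & Rohan, Nadia & Omar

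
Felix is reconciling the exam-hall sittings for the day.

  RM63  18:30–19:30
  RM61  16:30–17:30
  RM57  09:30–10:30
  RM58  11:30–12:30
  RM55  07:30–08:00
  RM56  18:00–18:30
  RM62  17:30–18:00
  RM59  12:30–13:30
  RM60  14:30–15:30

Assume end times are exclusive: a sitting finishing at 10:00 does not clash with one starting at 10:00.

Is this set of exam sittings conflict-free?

Two intervals overlap when each starts before the other ends.
Sorted by start: RM55, RM57, RM58, RM59, RM60, RM61, RM62, RM56, RM63.
RM57 starts after RM55 ends — done with RM55.
RM58 starts after RM57 ends — done with RM57.
RM59 starts exactly when RM58 ends (back-to-back, no overlap) — done with RM58.
RM60 starts after RM59 ends — done with RM59.
RM61 starts after RM60 ends — done with RM60.
RM62 starts exactly when RM61 ends (back-to-back, no overlap) — done with RM61.
RM56 starts exactly when RM62 ends (back-to-back, no overlap) — done with RM62.
RM63 starts exactly when RM56 ends (back-to-back, no overlap).
Every pair is clear; the schedule has no overlaps.

Yes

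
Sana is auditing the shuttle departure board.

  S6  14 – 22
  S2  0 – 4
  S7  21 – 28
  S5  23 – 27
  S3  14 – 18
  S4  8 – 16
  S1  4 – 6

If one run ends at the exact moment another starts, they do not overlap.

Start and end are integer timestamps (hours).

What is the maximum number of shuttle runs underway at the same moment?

Sort all start/end points and keep a running count:
0 start S2 → 1
4 end S2 → 0
4 start S1 → 1
6 end S1 → 0
8 start S4 → 1
14 start S3 → 2
14 start S6 → 3
16 end S4 → 2
18 end S3 → 1
21 start S7 → 2
22 end S6 → 1
23 start S5 → 2
27 end S5 → 1
28 end S7 → 0
Peak is 3, at 14 (S3, S4, S6).

3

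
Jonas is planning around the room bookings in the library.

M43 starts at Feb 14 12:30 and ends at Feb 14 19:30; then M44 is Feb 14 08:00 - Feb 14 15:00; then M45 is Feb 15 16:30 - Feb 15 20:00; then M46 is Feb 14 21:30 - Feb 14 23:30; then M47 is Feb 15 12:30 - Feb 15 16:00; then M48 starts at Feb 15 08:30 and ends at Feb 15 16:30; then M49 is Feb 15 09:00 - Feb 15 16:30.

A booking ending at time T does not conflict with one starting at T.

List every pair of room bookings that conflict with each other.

M43 & M44, M47 & M48, M47 & M49, M48 & M49

Sorted by start: M44, M43, M46, M48, M49, M47, M45.
M43 starts before M44 ends → M44 and M43 overlap.
M46 starts after M44 ends; M44 is clear from here.
M46 starts after M43 ends; M43 is clear from here.
M48 starts after M46 ends; M46 is clear from here.
M49 starts before M48 ends → M48 and M49 overlap.
M47 starts before M48 ends → M48 and M47 overlap.
M45 starts exactly when M48 ends (back-to-back, no overlap).
M47 starts before M49 ends → M49 and M47 overlap.
M45 starts exactly when M49 ends (back-to-back, no overlap).
M45 starts after M47 ends.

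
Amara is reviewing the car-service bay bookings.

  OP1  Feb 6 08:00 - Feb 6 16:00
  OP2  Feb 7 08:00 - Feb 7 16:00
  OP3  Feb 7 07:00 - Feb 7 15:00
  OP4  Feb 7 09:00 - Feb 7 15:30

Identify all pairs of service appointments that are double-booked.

Sorted by start: OP1, OP3, OP2, OP4.
OP3 starts after OP1 ends, so OP1 has no further overlaps.
OP2 starts before OP3 ends → OP3 and OP2 overlap.
OP4 starts before OP3 ends → OP3 and OP4 overlap.
OP4 starts before OP2 ends → OP2 and OP4 overlap.

OP2 & OP3, OP2 & OP4, OP3 & OP4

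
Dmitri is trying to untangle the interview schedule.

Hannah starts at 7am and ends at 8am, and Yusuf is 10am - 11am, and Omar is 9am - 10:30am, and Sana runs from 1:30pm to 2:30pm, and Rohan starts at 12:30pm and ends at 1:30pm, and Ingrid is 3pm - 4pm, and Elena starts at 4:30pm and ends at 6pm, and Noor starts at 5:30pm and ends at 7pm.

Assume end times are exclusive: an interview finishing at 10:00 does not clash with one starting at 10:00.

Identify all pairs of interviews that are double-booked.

Elena & Noor, Omar & Yusuf

Two intervals overlap when each starts before the other ends.
Sorted by start: Hannah, Omar, Yusuf, Rohan, Sana, Ingrid, Elena, Noor.
Omar starts after Hannah ends, so nothing later overlaps Hannah either.
Yusuf starts before Omar ends → Omar and Yusuf overlap.
Rohan starts after Omar ends, so nothing later overlaps Omar either.
Rohan starts after Yusuf ends, so nothing later overlaps Yusuf either.
Sana starts exactly when Rohan ends (back-to-back, no overlap), so nothing later overlaps Rohan either.
Ingrid starts after Sana ends, so nothing later overlaps Sana either.
Elena starts after Ingrid ends, so nothing later overlaps Ingrid either.
Noor starts before Elena ends → Elena and Noor overlap.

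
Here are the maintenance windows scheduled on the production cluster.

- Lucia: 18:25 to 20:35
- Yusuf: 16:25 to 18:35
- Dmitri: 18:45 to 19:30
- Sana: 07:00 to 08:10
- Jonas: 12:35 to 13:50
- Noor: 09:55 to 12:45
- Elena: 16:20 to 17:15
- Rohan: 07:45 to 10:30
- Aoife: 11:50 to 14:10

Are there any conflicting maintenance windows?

Yes

Sorted by start: Sana, Rohan, Noor, Aoife, Jonas, Elena, Yusuf, Lucia, Dmitri.
Rohan starts before Sana ends → Sana and Rohan overlap.
That's a conflict, so the schedule is not conflict-free.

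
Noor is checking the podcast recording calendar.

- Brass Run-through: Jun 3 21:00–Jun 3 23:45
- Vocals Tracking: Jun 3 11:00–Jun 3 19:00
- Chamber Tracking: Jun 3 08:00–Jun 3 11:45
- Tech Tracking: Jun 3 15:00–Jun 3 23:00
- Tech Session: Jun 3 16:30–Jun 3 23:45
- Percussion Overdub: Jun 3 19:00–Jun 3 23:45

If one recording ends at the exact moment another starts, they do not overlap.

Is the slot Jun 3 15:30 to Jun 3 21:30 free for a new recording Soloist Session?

No — it overlaps Brass Run-through, Percussion Overdub, Tech Session, Tech Tracking, Vocals Tracking

Chamber Tracking: ends Jun 3 11:45 at or before Soloist Session starts Jun 3 15:30 → clear.
Vocals Tracking: starts Jun 3 11:00 before Soloist Session ends Jun 3 21:30, and ends Jun 3 19:00 after Soloist Session starts Jun 3 15:30 → overlap.
Tech Tracking: starts Jun 3 15:00 before Soloist Session ends Jun 3 21:30, and ends Jun 3 23:00 after Soloist Session starts Jun 3 15:30 → overlap.
Tech Session: starts Jun 3 16:30 before Soloist Session ends Jun 3 21:30, and ends Jun 3 23:45 after Soloist Session starts Jun 3 15:30 → overlap.
Percussion Overdub: starts Jun 3 19:00 before Soloist Session ends Jun 3 21:30, and ends Jun 3 23:45 after Soloist Session starts Jun 3 15:30 → overlap.
Brass Run-through: starts Jun 3 21:00 before Soloist Session ends Jun 3 21:30, and ends Jun 3 23:45 after Soloist Session starts Jun 3 15:30 → overlap.
Soloist Session overlaps Tech Tracking, Vocals Tracking, Tech Session, Brass Run-through, Percussion Overdub.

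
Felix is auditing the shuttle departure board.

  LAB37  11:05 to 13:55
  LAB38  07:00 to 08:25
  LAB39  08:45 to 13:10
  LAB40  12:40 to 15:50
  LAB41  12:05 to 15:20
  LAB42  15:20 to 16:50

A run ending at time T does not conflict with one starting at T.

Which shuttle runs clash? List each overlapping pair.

Sorted by start: LAB38, LAB39, LAB37, LAB41, LAB40, LAB42.
LAB39 starts after LAB38 ends, so LAB38 has no further overlaps.
LAB37 starts before LAB39 ends → LAB39 and LAB37 overlap.
LAB41 starts before LAB39 ends → LAB39 and LAB41 overlap.
LAB40 starts before LAB39 ends → LAB39 and LAB40 overlap.
LAB42 starts after LAB39 ends.
LAB41 starts before LAB37 ends → LAB37 and LAB41 overlap.
LAB40 starts before LAB37 ends → LAB37 and LAB40 overlap.
LAB42 starts after LAB37 ends.
LAB40 starts before LAB41 ends → LAB41 and LAB40 overlap.
LAB42 starts exactly when LAB41 ends (back-to-back, no overlap).
LAB42 starts before LAB40 ends → LAB40 and LAB42 overlap.

LAB37 & LAB39, LAB37 & LAB40, LAB37 & LAB41, LAB39 & LAB40, LAB39 & LAB41, LAB40 & LAB41, LAB40 & LAB42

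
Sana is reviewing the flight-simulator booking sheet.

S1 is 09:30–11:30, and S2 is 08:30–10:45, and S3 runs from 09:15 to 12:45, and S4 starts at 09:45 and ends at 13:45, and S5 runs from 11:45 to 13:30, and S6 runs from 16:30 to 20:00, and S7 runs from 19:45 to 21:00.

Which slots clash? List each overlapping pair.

S1 & S2, S1 & S3, S1 & S4, S2 & S3, S2 & S4, S3 & S4, S3 & S5, S4 & S5, S6 & S7

Sorted by start: S2, S3, S1, S4, S5, S6, S7.
S3 starts before S2 ends → S2 and S3 overlap.
S1 starts before S2 ends → S2 and S1 overlap.
S4 starts before S2 ends → S2 and S4 overlap.
S5 starts after S2 ends — done with S2.
S1 starts before S3 ends → S3 and S1 overlap.
S4 starts before S3 ends → S3 and S4 overlap.
S5 starts before S3 ends → S3 and S5 overlap.
S6 starts after S3 ends — done with S3.
S4 starts before S1 ends → S1 and S4 overlap.
S5 starts after S1 ends — done with S1.
S5 starts before S4 ends → S4 and S5 overlap.
S6 starts after S4 ends — done with S4.
S6 starts after S5 ends — done with S5.
S7 starts before S6 ends → S6 and S7 overlap.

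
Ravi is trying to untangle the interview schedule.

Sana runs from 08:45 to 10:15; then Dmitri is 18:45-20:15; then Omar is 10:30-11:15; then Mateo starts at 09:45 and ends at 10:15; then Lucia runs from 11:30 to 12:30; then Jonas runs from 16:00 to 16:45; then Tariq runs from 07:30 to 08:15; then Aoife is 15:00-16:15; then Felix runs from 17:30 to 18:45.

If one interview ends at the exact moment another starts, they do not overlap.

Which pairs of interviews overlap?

Two intervals overlap when each starts before the other ends.
Sorted by start: Tariq, Sana, Mateo, Omar, Lucia, Aoife, Jonas, Felix, Dmitri.
Sana starts after Tariq ends, so nothing later overlaps Tariq either.
Mateo starts before Sana ends → Sana and Mateo overlap.
Omar starts after Sana ends, so nothing later overlaps Sana either.
Omar starts after Mateo ends, so nothing later overlaps Mateo either.
Lucia starts after Omar ends, so nothing later overlaps Omar either.
Aoife starts after Lucia ends, so nothing later overlaps Lucia either.
Jonas starts before Aoife ends → Aoife and Jonas overlap.
Felix starts after Aoife ends, so nothing later overlaps Aoife either.
Felix starts after Jonas ends, so nothing later overlaps Jonas either.
Dmitri starts exactly when Felix ends (back-to-back, no overlap).

Aoife & Jonas, Mateo & Sana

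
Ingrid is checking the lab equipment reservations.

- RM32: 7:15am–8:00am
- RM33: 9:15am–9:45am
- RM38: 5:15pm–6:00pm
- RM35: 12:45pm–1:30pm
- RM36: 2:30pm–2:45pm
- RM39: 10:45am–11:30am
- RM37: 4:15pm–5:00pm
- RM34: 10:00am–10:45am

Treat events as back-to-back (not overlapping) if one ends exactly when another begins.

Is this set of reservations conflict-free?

Check each pair: they overlap iff neither finishes before the other starts.
Sorted by start: RM32, RM33, RM34, RM39, RM35, RM36, RM37, RM38.
RM33 starts after RM32 ends — done with RM32.
RM34 starts after RM33 ends — done with RM33.
RM39 starts exactly when RM34 ends (back-to-back, no overlap) — done with RM34.
RM35 starts after RM39 ends — done with RM39.
RM36 starts after RM35 ends — done with RM35.
RM37 starts after RM36 ends — done with RM36.
RM38 starts after RM37 ends.
Every pair is clear; the schedule has no overlaps.

Yes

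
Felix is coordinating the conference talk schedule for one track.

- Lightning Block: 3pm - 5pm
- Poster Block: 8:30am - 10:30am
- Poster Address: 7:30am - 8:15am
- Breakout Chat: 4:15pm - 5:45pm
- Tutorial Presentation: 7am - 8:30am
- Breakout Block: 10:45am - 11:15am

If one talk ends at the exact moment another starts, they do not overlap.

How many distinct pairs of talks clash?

2

Sorted by start: Tutorial Presentation, Poster Address, Poster Block, Breakout Block, Lightning Block, Breakout Chat.
Poster Address starts before Tutorial Presentation ends → Tutorial Presentation and Poster Address overlap.
Poster Block starts exactly when Tutorial Presentation ends (back-to-back, no overlap); Tutorial Presentation is clear from here.
Poster Block starts after Poster Address ends; Poster Address is clear from here.
Breakout Block starts after Poster Block ends; Poster Block is clear from here.
Lightning Block starts after Breakout Block ends; Breakout Block is clear from here.
Breakout Chat starts before Lightning Block ends → Lightning Block and Breakout Chat overlap.
Overlapping pairs: Breakout Chat & Lightning Block, Poster Address & Tutorial Presentation — 2 in total.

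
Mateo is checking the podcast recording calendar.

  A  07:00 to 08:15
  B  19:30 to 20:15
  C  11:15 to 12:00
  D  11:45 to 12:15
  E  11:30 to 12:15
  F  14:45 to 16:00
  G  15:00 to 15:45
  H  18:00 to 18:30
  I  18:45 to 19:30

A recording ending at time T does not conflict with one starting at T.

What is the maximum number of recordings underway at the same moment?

3

Sort all start/end points and keep a running count:
07:00 start A → 1
08:15 end A → 0
11:15 start C → 1
11:30 start E → 2
11:45 start D → 3
12:00 end C → 2
12:15 end D → 1
12:15 end E → 0
14:45 start F → 1
15:00 start G → 2
15:45 end G → 1
16:00 end F → 0
18:00 start H → 1
18:30 end H → 0
18:45 start I → 1
19:30 end I → 0
19:30 start B → 1
20:15 end B → 0
Peak is 3, at 11:45 (C, D, E).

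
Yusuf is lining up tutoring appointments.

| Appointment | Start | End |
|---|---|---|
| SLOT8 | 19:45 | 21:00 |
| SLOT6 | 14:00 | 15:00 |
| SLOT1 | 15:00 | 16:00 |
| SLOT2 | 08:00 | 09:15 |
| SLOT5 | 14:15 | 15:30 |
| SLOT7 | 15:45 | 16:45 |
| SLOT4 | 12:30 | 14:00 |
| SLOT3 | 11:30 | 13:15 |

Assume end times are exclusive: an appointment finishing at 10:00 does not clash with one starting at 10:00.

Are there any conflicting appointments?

Sorted by start: SLOT2, SLOT3, SLOT4, SLOT6, SLOT5, SLOT1, SLOT7, SLOT8.
SLOT3 starts after SLOT2 ends — done with SLOT2.
SLOT4 starts before SLOT3 ends → SLOT3 and SLOT4 overlap.
That's a conflict, so the schedule is not conflict-free.

Yes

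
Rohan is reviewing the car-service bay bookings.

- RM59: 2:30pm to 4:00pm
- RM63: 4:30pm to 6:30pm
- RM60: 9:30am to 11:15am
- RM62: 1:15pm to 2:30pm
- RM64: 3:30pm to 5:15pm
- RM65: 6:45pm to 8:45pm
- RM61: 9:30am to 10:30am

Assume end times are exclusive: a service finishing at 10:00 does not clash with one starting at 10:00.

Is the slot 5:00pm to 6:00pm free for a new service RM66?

RM60: ends 11:15am at or before RM66 starts 5:00pm → clear.
RM61: ends 10:30am at or before RM66 starts 5:00pm → clear.
RM62: ends 2:30pm at or before RM66 starts 5:00pm → clear.
RM59: ends 4:00pm at or before RM66 starts 5:00pm → clear.
RM64: starts 3:30pm before RM66 ends 6:00pm, and ends 5:15pm after RM66 starts 5:00pm → overlap.
RM63: starts 4:30pm before RM66 ends 6:00pm, and ends 6:30pm after RM66 starts 5:00pm → overlap.
RM65: starts 6:45pm at or after RM66 ends 6:00pm → clear.
RM66 overlaps RM63, RM64.

No — it overlaps RM63, RM64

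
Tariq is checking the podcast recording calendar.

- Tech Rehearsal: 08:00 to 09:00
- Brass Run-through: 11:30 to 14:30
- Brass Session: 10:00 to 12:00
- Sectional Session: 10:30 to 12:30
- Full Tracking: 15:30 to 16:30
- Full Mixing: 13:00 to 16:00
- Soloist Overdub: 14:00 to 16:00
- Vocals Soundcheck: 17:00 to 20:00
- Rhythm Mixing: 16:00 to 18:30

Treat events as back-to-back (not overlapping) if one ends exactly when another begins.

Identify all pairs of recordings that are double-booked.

Brass Run-through & Brass Session, Brass Run-through & Full Mixing, Brass Run-through & Sectional Session, Brass Run-through & Soloist Overdub, Brass Session & Sectional Session, Full Mixing & Full Tracking, Full Mixing & Soloist Overdub, Full Tracking & Rhythm Mixing, Full Tracking & Soloist Overdub, Rhythm Mixing & Vocals Soundcheck

Sorted by start: Tech Rehearsal, Brass Session, Sectional Session, Brass Run-through, Full Mixing, Soloist Overdub, Full Tracking, Rhythm Mixing, Vocals Soundcheck.
Brass Session starts after Tech Rehearsal ends, so nothing later overlaps Tech Rehearsal either.
Sectional Session starts before Brass Session ends → Brass Session and Sectional Session overlap.
Brass Run-through starts before Brass Session ends → Brass Session and Brass Run-through overlap.
Full Mixing starts after Brass Session ends, so nothing later overlaps Brass Session either.
Brass Run-through starts before Sectional Session ends → Sectional Session and Brass Run-through overlap.
Full Mixing starts after Sectional Session ends, so nothing later overlaps Sectional Session either.
Full Mixing starts before Brass Run-through ends → Brass Run-through and Full Mixing overlap.
Soloist Overdub starts before Brass Run-through ends → Brass Run-through and Soloist Overdub overlap.
Full Tracking starts after Brass Run-through ends, so nothing later overlaps Brass Run-through either.
Soloist Overdub starts before Full Mixing ends → Full Mixing and Soloist Overdub overlap.
Full Tracking starts before Full Mixing ends → Full Mixing and Full Tracking overlap.
Rhythm Mixing starts exactly when Full Mixing ends (back-to-back, no overlap), so nothing later overlaps Full Mixing either.
Full Tracking starts before Soloist Overdub ends → Soloist Overdub and Full Tracking overlap.
Rhythm Mixing starts exactly when Soloist Overdub ends (back-to-back, no overlap), so nothing later overlaps Soloist Overdub either.
Rhythm Mixing starts before Full Tracking ends → Full Tracking and Rhythm Mixing overlap.
Vocals Soundcheck starts after Full Tracking ends.
Vocals Soundcheck starts before Rhythm Mixing ends → Rhythm Mixing and Vocals Soundcheck overlap.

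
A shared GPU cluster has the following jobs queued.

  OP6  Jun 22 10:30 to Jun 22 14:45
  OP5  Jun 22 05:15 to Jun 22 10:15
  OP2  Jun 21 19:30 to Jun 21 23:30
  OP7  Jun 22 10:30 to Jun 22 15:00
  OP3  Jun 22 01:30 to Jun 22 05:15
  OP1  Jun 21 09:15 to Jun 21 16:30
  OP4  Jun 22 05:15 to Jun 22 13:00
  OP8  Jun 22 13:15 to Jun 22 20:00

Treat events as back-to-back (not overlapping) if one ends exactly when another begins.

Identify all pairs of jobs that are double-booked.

Sorted by start: OP1, OP2, OP3, OP4, OP5, OP6, OP7, OP8.
OP2 starts after OP1 ends — done with OP1.
OP3 starts after OP2 ends — done with OP2.
OP4 starts exactly when OP3 ends (back-to-back, no overlap) — done with OP3.
OP5 starts before OP4 ends → OP4 and OP5 overlap.
OP6 starts before OP4 ends → OP4 and OP6 overlap.
OP7 starts before OP4 ends → OP4 and OP7 overlap.
OP8 starts after OP4 ends.
OP6 starts after OP5 ends — done with OP5.
OP7 starts before OP6 ends → OP6 and OP7 overlap.
OP8 starts before OP6 ends → OP6 and OP8 overlap.
OP8 starts before OP7 ends → OP7 and OP8 overlap.

OP4 & OP5, OP4 & OP6, OP4 & OP7, OP6 & OP7, OP6 & OP8, OP7 & OP8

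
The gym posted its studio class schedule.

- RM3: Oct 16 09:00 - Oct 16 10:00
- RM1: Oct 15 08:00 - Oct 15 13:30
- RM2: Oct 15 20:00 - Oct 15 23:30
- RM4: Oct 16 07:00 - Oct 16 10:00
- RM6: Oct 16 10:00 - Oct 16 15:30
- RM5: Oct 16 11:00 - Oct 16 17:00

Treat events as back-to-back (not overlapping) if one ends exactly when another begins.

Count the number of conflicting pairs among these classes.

Sorted by start: RM1, RM2, RM4, RM3, RM6, RM5.
RM2 starts after RM1 ends; RM1 is clear from here.
RM4 starts after RM2 ends; RM2 is clear from here.
RM3 starts before RM4 ends → RM4 and RM3 overlap.
RM6 starts exactly when RM4 ends (back-to-back, no overlap); RM4 is clear from here.
RM6 starts exactly when RM3 ends (back-to-back, no overlap); RM3 is clear from here.
RM5 starts before RM6 ends → RM6 and RM5 overlap.
Overlapping pairs: RM3 & RM4, RM5 & RM6 — 2 in total.

2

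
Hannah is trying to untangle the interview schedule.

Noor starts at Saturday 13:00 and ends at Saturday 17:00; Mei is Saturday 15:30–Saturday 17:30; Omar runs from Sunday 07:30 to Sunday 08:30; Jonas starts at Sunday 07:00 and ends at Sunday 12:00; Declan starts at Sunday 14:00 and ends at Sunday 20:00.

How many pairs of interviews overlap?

2

Sorted by start: Noor, Mei, Jonas, Omar, Declan.
Mei starts before Noor ends → Noor and Mei overlap.
Jonas starts after Noor ends; Noor is clear from here.
Jonas starts after Mei ends; Mei is clear from here.
Omar starts before Jonas ends → Jonas and Omar overlap.
Declan starts after Jonas ends.
Declan starts after Omar ends.
Overlapping pairs: Jonas & Omar, Mei & Noor — 2 in total.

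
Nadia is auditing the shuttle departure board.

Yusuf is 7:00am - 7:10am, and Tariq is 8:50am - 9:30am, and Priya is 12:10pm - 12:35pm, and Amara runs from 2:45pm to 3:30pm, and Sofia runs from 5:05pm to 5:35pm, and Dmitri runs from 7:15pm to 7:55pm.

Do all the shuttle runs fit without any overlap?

Yes

Sorted by start: Yusuf, Tariq, Priya, Amara, Sofia, Dmitri.
Tariq starts after Yusuf ends — done with Yusuf.
Priya starts after Tariq ends — done with Tariq.
Amara starts after Priya ends — done with Priya.
Sofia starts after Amara ends — done with Amara.
Dmitri starts after Sofia ends.
Every pair is clear; the schedule has no overlaps.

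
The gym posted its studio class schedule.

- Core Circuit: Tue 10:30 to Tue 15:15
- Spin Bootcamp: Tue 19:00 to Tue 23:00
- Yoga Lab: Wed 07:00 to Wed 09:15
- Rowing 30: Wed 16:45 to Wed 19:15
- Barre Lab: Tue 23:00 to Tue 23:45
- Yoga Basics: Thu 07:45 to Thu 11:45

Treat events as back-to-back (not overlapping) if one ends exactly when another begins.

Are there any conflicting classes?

Sorted by start: Core Circuit, Spin Bootcamp, Barre Lab, Yoga Lab, Rowing 30, Yoga Basics.
Spin Bootcamp starts after Core Circuit ends, so Core Circuit has no further overlaps.
Barre Lab starts exactly when Spin Bootcamp ends (back-to-back, no overlap), so Spin Bootcamp has no further overlaps.
Yoga Lab starts after Barre Lab ends, so Barre Lab has no further overlaps.
Rowing 30 starts after Yoga Lab ends, so Yoga Lab has no further overlaps.
Yoga Basics starts after Rowing 30 ends.
Every pair is clear; the schedule has no overlaps.

No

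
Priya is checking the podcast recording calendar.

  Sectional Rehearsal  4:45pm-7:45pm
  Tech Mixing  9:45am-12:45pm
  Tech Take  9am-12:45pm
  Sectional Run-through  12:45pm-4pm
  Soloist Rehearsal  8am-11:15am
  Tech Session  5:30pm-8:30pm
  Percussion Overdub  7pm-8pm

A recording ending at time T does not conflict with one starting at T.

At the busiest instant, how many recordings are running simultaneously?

Sort all start/end points and keep a running count:
8am start Soloist Rehearsal → 1
9am start Tech Take → 2
9:45am start Tech Mixing → 3
11:15am end Soloist Rehearsal → 2
12:45pm end Tech Mixing → 1
12:45pm end Tech Take → 0
12:45pm start Sectional Run-through → 1
4pm end Sectional Run-through → 0
4:45pm start Sectional Rehearsal → 1
5:30pm start Tech Session → 2
7pm start Percussion Overdub → 3
7:45pm end Sectional Rehearsal → 2
8pm end Percussion Overdub → 1
8:30pm end Tech Session → 0
Peak is 3, at 9:45am (Soloist Rehearsal, Tech Mixing, Tech Take).

3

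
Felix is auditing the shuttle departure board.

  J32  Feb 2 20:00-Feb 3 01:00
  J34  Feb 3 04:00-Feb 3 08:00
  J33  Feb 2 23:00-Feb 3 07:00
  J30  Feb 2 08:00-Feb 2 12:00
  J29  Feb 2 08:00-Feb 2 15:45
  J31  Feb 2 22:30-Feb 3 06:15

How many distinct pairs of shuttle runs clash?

6

Sorted by start: J29, J30, J32, J31, J33, J34.
J30 starts before J29 ends → J29 and J30 overlap.
J32 starts after J29 ends; J29 is clear from here.
J32 starts after J30 ends; J30 is clear from here.
J31 starts before J32 ends → J32 and J31 overlap.
J33 starts before J32 ends → J32 and J33 overlap.
J34 starts after J32 ends.
J33 starts before J31 ends → J31 and J33 overlap.
J34 starts before J31 ends → J31 and J34 overlap.
J34 starts before J33 ends → J33 and J34 overlap.
Overlapping pairs: J29 & J30, J31 & J32, J31 & J33, J31 & J34, J32 & J33, J33 & J34 — 6 in total.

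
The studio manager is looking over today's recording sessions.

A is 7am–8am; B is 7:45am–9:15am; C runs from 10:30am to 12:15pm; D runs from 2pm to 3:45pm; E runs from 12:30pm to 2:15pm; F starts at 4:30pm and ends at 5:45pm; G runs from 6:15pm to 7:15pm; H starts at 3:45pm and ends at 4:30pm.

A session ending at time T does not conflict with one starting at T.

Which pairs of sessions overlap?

A & B, D & E

Sorted by start: A, B, C, E, D, H, F, G.
B starts before A ends → A and B overlap.
C starts after A ends; A is clear from here.
C starts after B ends; B is clear from here.
E starts after C ends; C is clear from here.
D starts before E ends → E and D overlap.
H starts after E ends; E is clear from here.
H starts exactly when D ends (back-to-back, no overlap); D is clear from here.
F starts exactly when H ends (back-to-back, no overlap); H is clear from here.
G starts after F ends.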